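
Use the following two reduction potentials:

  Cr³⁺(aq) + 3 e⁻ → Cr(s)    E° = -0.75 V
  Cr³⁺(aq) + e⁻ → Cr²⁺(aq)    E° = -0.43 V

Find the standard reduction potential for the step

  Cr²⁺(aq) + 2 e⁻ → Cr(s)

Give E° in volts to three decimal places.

-0.910 V

Sequential free energies add, so n₃E°₃ = n₁E°₁ + n₂E°₂.
With n₃ = 3, and the known step contributing 1×(-0.43) V, the unknown satisfies 2·E° = 3×(-0.75) − 1×(-0.43) = -1.820.
E° = -1.820 / 2 = -0.910 V.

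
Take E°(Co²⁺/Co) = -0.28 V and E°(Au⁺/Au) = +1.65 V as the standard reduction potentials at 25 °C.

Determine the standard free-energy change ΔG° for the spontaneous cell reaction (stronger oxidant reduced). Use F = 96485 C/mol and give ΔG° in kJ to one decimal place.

Au⁺/Au (E° = +1.65 V) is the cathode; Co²⁺/Co (E° = -0.28 V) is the anode, so E°cell = +1.93 V.
Balancing electrons gives n = 2 (lcm of 1 and 2).
ΔG° = −nFE° = −(2)(96485)(+1.93) = -372,432 J = -372.4 kJ.

-372.4 kJ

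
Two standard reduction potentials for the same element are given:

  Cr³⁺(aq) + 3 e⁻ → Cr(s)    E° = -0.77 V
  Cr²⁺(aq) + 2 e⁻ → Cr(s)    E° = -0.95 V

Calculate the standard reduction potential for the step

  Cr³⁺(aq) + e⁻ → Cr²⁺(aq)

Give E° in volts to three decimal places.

-0.410 V

Sequential free energies add, so n₃E°₃ = n₁E°₁ + n₂E°₂.
With n₃ = 3, and the known step contributing 2×(-0.95) V, the unknown satisfies 1·E° = 3×(-0.77) − 2×(-0.95) = -0.410.
E° = -0.410 / 1 = -0.410 V.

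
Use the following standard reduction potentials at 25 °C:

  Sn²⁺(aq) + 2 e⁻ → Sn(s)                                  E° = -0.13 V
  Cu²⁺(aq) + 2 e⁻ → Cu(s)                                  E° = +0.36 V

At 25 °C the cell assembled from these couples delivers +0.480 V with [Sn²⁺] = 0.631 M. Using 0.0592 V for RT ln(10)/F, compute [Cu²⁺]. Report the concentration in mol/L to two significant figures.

0.29 M

Cu²⁺/Cu is the cathode, Sn²⁺/Sn the anode: E°cell = +0.49 V, n = 2.
Overall reaction: Cu²⁺(aq) + Sn(s) → Cu(s) + Sn²⁺(aq); Q = [Sn²⁺]^1/[Cu²⁺]^1.
From E = E° − (0.0592/n) log Q: log Q = (E° − E)·n/0.0592 = (+0.49 − (+0.480))·2/0.0592 = 0.3378.
So 1·log[Cu²⁺] = 1·log(0.631) − log Q = -0.2000 − (0.3378) = -0.5378; [Cu²⁺] = 10^(-0.5378) ≈ 0.29 M.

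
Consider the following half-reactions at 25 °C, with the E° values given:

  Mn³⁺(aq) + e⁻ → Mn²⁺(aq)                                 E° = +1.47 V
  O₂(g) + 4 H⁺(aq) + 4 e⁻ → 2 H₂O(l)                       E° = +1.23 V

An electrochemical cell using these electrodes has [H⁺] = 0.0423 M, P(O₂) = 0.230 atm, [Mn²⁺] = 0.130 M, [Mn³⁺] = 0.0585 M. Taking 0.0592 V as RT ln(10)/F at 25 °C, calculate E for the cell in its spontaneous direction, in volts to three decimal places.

Mn³⁺/Mn²⁺ is the cathode (higher E°), O₂/H₂O the anode: E°cell = +1.47 − (+1.23) = +0.24 V, n = 4.
Overall: 4 Mn³⁺(aq) + 2 H₂O(l) → 4 Mn²⁺(aq) + O₂(g) + 4 H⁺(aq)
Q = [Mn²⁺]^4·P(O₂)·[H⁺]^4 / ([Mn³⁺]^4); log Q = -4.746.
E = E° − (0.0592/n) log Q = +0.24 − (0.0592/4)(-4.746) = +0.310 V.

+0.310 V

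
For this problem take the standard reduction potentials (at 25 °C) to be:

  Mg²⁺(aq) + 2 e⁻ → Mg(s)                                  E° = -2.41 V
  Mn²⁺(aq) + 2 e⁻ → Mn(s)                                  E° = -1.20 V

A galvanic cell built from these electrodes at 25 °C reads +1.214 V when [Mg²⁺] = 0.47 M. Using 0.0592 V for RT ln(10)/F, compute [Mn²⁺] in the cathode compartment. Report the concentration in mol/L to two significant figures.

0.64 M

Mn²⁺/Mn is the cathode, Mg²⁺/Mg the anode: E°cell = +1.21 V, n = 2.
Overall reaction: Mn²⁺(aq) + Mg(s) → Mn(s) + Mg²⁺(aq); Q = [Mg²⁺]^1/[Mn²⁺]^1.
From E = E° − (0.0592/n) log Q: log Q = (E° − E)·n/0.0592 = (+1.21 − (+1.214))·2/0.0592 = -0.1351.
So 1·log[Mn²⁺] = 1·log(0.47) − log Q = -0.3279 − (-0.1351) = -0.1928; [Mn²⁺] = 10^(-0.1928) ≈ 0.64 M.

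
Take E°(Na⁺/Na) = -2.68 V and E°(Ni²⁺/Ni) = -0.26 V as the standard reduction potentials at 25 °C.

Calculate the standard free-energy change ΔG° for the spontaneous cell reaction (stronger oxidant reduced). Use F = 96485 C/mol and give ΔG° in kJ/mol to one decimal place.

Ni²⁺/Ni (E° = -0.26 V) is the cathode; Na⁺/Na (E° = -2.68 V) is the anode, so E°cell = +2.42 V.
Balancing electrons gives n = 2 (lcm of 2 and 1).
ΔG° = −nFE° = −(2)(96485)(+2.42) = -466,987 J = -467.0 kJ/mol.

-467.0 kJ/mol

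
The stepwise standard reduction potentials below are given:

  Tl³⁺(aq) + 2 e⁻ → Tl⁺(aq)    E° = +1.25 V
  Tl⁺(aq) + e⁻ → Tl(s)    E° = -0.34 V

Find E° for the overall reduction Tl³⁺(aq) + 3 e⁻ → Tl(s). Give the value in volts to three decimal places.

+0.720 V

Adding the free-energy changes (−nFE°) of the two steps gives −n₃FE°₃ = −n₁FE°₁ − n₂FE°₂.
E°₃ = (2×+1.25 + 1×-0.34) / 3 = (+2.160) / 3 = +0.720 V.
Simply averaging or adding the two E° values would be wrong; the electron-weighted sum is required.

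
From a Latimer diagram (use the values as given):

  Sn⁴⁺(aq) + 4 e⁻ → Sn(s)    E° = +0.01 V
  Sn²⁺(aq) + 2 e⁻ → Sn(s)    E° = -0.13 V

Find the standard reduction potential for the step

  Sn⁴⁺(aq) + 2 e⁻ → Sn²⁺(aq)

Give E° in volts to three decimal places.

Sequential free energies add, so n₃E°₃ = n₁E°₁ + n₂E°₂.
With n₃ = 4, and the known step contributing 2×(-0.13) V, the unknown satisfies 2·E° = 4×(+0.01) − 2×(-0.13) = +0.300.
E° = +0.300 / 2 = +0.150 V.

+0.150 V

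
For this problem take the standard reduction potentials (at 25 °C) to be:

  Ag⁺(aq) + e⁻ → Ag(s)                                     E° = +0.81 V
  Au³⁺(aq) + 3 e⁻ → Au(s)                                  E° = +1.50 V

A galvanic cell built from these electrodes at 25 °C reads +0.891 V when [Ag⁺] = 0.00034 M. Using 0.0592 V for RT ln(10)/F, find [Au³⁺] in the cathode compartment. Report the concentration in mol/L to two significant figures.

Au³⁺/Au is the cathode, Ag⁺/Ag the anode: E°cell = +0.69 V, n = 3.
Overall reaction: Au³⁺(aq) + 3 Ag(s) → Au(s) + 3 Ag⁺(aq); Q = [Ag⁺]^3/[Au³⁺]^1.
From E = E° − (0.0592/n) log Q: log Q = (E° − E)·n/0.0592 = (+0.69 − (+0.891))·3/0.0592 = -10.1858.
So 1·log[Au³⁺] = 3·log(0.00034) − log Q = -10.4056 − (-10.1858) = -0.2198; [Au³⁺] = 10^(-0.2198) ≈ 0.60 M.

0.60 M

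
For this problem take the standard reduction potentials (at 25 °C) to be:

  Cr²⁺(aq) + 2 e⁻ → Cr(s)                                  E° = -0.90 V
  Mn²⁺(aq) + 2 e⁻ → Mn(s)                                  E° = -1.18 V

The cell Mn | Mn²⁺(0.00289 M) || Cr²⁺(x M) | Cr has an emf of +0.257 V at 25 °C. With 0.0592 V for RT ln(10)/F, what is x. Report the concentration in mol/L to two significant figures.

Cr²⁺/Cr is the cathode, Mn²⁺/Mn the anode: E°cell = +0.28 V, n = 2.
Overall reaction: Cr²⁺(aq) + Mn(s) → Cr(s) + Mn²⁺(aq); Q = [Mn²⁺]^1/[Cr²⁺]^1.
From E = E° − (0.0592/n) log Q: log Q = (E° − E)·n/0.0592 = (+0.28 − (+0.257))·2/0.0592 = 0.7770.
So 1·log[Cr²⁺] = 1·log(0.00289) − log Q = -2.5391 − (0.7770) = -3.3161; [Cr²⁺] = 10^(-3.3161) ≈ 0.00048 M.

0.00048 M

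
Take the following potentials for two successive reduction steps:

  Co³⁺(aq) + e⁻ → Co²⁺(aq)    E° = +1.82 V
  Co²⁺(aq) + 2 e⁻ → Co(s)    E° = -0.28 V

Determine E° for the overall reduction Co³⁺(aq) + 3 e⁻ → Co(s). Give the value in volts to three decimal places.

+0.420 V

Adding the free-energy changes (−nFE°) of the two steps gives −n₃FE°₃ = −n₁FE°₁ − n₂FE°₂.
E°₃ = (1×+1.82 + 2×-0.28) / 3 = (+1.260) / 3 = +0.420 V.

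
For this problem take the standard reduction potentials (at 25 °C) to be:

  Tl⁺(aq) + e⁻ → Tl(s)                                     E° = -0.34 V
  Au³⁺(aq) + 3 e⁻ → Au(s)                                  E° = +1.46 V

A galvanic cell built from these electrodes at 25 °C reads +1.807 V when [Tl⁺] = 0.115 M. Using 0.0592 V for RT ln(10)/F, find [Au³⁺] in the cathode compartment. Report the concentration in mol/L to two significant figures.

Au³⁺/Au is the cathode, Tl⁺/Tl the anode: E°cell = +1.80 V, n = 3.
Overall reaction: Au³⁺(aq) + 3 Tl(s) → Au(s) + 3 Tl⁺(aq); Q = [Tl⁺]^3/[Au³⁺]^1.
From E = E° − (0.0592/n) log Q: log Q = (E° − E)·n/0.0592 = (+1.80 − (+1.807))·3/0.0592 = -0.3547.
So 1·log[Au³⁺] = 3·log(0.115) − log Q = -2.8179 − (-0.3547) = -2.4632; [Au³⁺] = 10^(-2.4632) ≈ 0.0034 M.

0.0034 M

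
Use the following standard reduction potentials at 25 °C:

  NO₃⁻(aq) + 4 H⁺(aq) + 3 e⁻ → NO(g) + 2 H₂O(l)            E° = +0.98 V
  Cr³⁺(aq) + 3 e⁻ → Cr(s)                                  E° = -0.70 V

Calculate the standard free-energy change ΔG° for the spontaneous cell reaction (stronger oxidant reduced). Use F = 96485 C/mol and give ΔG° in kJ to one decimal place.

NO₃⁻/NO (E° = +0.98 V) is the cathode; Cr³⁺/Cr (E° = -0.70 V) is the anode, so E°cell = +1.68 V.
Balancing electrons gives n = 3 (lcm of 3 and 3).
ΔG° = −nFE° = −(3)(96485)(+1.68) = -486,284 J = -486.3 kJ.

-486.3 kJ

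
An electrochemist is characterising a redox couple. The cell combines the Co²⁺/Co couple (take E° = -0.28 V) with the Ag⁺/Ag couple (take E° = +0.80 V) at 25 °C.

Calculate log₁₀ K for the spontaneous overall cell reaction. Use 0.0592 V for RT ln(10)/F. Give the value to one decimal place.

Cathode: Ag⁺/Ag; anode: Co²⁺/Co. E°cell = +1.08 V, n = 2.
log K = nE°cell / 0.0592 = (2)(+1.08) / 0.0592 = 36.5.

36.5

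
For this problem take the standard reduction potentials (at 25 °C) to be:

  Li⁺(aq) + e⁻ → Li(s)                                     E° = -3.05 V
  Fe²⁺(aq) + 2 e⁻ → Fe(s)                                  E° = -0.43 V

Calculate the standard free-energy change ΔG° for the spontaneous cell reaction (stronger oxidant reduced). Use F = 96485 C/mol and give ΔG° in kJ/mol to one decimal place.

-505.6 kJ/mol

Fe²⁺/Fe (E° = -0.43 V) is the cathode; Li⁺/Li (E° = -3.05 V) is the anode, so E°cell = +2.62 V.
Balancing electrons gives n = 2 (lcm of 2 and 1).
ΔG° = −nFE° = −(2)(96485)(+2.62) = -505,581 J = -505.6 kJ/mol.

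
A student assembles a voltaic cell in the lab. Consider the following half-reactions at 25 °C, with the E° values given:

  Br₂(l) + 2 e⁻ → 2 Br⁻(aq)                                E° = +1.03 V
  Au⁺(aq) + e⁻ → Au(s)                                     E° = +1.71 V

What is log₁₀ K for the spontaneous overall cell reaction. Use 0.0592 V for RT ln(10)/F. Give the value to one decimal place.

23.0

Cathode: Au⁺/Au; anode: Br₂/Br⁻. E°cell = +0.68 V, n = 2.
log K = nE°cell / 0.0592 = (2)(+0.68) / 0.0592 = 23.0.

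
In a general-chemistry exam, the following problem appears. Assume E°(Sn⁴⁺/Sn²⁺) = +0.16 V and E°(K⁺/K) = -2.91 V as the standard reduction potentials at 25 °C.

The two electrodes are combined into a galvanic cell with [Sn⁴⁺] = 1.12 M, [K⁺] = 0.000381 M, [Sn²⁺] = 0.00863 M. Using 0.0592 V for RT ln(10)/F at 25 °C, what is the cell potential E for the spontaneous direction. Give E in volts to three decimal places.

Sn⁴⁺/Sn²⁺ is the cathode (higher E°), K⁺/K the anode: E°cell = +0.16 − (-2.91) = +3.07 V, n = 2.
Overall: Sn⁴⁺(aq) + 2 K(s) → Sn²⁺(aq) + 2 K⁺(aq)
Q = [Sn²⁺]·[K⁺]^2 / ([Sn⁴⁺]); log Q = -8.951.
E = E° − (0.0592/n) log Q = +3.07 − (0.0592/2)(-8.951) = +3.335 V.

+3.335 V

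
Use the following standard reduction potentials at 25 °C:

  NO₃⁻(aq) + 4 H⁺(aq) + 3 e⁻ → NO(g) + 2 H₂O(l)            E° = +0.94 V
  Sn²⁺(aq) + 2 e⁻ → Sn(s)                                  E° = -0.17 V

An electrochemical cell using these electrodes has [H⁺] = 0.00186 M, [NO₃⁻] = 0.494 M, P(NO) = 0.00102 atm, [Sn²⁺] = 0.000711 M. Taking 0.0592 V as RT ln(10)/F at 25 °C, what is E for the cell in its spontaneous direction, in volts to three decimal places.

+1.041 V

NO₃⁻/NO is the cathode (higher E°), Sn²⁺/Sn the anode: E°cell = +0.94 − (-0.17) = +1.11 V, n = 6.
Overall: 2 NO₃⁻(aq) + 8 H⁺(aq) + 3 Sn(s) → 2 NO(g) + 4 H₂O(l) + 3 Sn²⁺(aq)
Q = P(NO)^2·[Sn²⁺]^3 / ([NO₃⁻]^2·[H⁺]^8); log Q = 7.029.
E = E° − (0.0592/n) log Q = +1.11 − (0.0592/6)(7.029) = +1.041 V.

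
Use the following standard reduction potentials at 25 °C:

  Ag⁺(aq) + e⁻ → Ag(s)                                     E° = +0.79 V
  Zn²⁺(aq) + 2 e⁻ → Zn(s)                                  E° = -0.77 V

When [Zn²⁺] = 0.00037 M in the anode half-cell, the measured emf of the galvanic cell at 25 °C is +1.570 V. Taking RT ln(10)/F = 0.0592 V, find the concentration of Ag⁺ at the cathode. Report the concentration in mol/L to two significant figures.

0.028 M

Ag⁺/Ag is the cathode, Zn²⁺/Zn the anode: E°cell = +1.56 V, n = 2.
Overall reaction: 2 Ag⁺(aq) + Zn(s) → 2 Ag(s) + Zn²⁺(aq); Q = [Zn²⁺]^1/[Ag⁺]^2.
From E = E° − (0.0592/n) log Q: log Q = (E° − E)·n/0.0592 = (+1.56 − (+1.570))·2/0.0592 = -0.3378.
So 2·log[Ag⁺] = 1·log(0.00037) − log Q = -3.4318 − (-0.3378) = -3.0940; log[Ag⁺] = -3.0940 / 2 = -1.5470; [Ag⁺] = 10^(-1.5470) ≈ 0.028 M.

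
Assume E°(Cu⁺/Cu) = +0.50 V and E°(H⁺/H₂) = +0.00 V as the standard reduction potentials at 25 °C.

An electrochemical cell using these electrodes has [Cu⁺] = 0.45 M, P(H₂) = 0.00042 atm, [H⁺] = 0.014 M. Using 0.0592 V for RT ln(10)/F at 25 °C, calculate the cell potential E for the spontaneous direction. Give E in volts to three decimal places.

Cu⁺/Cu is the cathode (higher E°), H⁺/H₂ the anode: E°cell = +0.50 − (+0.00) = +0.50 V, n = 2.
Overall: 2 Cu⁺(aq) + H₂(g) → 2 Cu(s) + 2 H⁺(aq)
Q = [H⁺]^2 / ([Cu⁺]^2·P(H₂)); log Q = 0.363.
E = E° − (0.0592/n) log Q = +0.50 − (0.0592/2)(0.363) = +0.489 V.

+0.489 V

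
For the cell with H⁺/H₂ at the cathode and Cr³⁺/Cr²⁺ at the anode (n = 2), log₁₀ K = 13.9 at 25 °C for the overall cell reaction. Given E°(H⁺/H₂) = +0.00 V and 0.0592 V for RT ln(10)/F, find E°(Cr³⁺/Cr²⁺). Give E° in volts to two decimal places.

E°cell = (0.0592/n)·log K = (0.0592/2)(13.9) = +0.411 V.
Since H⁺/H₂ is the cathode and Cr³⁺/Cr²⁺ the anode, E°cell = E°(H⁺/H₂) − E°(Cr³⁺/Cr²⁺).
So E°(Cr³⁺/Cr²⁺) = E°(H⁺/H₂) − E°cell = (+0.00) − (+0.411) = -0.41 V.

-0.41 V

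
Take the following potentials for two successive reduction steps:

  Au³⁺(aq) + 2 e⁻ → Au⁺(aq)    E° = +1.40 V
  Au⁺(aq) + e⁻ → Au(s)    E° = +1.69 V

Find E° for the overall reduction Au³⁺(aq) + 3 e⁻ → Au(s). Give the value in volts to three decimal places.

+1.497 V

Adding the free-energy changes (−nFE°) of the two steps gives −n₃FE°₃ = −n₁FE°₁ − n₂FE°₂.
E°₃ = (2×+1.40 + 1×+1.69) / 3 = (+4.490) / 3 = +1.497 V.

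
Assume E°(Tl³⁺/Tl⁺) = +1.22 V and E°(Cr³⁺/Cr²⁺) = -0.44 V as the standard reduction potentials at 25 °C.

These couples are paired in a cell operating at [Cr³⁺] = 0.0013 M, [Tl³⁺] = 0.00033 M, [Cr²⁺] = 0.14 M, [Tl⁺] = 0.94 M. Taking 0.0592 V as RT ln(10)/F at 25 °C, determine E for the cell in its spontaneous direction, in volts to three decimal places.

+1.678 V

Tl³⁺/Tl⁺ is the cathode (higher E°), Cr³⁺/Cr²⁺ the anode: E°cell = +1.22 − (-0.44) = +1.66 V, n = 2.
Overall: Tl³⁺(aq) + 2 Cr²⁺(aq) → Tl⁺(aq) + 2 Cr³⁺(aq)
Q = [Tl⁺]·[Cr³⁺]^2 / ([Tl³⁺]·[Cr²⁺]^2); log Q = -0.610.
E = E° − (0.0592/n) log Q = +1.66 − (0.0592/2)(-0.610) = +1.678 V.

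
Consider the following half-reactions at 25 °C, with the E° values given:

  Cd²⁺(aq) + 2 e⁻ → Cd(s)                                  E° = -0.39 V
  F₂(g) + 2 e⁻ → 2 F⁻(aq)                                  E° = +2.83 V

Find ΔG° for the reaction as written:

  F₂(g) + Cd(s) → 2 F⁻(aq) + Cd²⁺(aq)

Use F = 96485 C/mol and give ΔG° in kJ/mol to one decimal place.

As written, F₂/F⁻ is reduced (cathode) and Cd²⁺/Cd is oxidised (anode), so E°cell = (+2.83) − (-0.39) = +3.22 V.
Balancing electrons gives n = 2.
ΔG° = −nFE° = −(2)(96485)(+3.22) = -621,363 J = -621.4 kJ/mol.

-621.4 kJ/mol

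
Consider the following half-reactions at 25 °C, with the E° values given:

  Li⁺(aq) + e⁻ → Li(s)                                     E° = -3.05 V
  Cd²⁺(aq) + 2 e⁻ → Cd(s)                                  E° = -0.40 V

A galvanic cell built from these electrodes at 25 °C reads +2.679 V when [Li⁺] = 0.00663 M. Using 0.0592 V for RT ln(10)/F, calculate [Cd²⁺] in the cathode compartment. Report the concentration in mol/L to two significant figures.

Cd²⁺/Cd is the cathode, Li⁺/Li the anode: E°cell = +2.65 V, n = 2.
Overall reaction: Cd²⁺(aq) + 2 Li(s) → Cd(s) + 2 Li⁺(aq); Q = [Li⁺]^2/[Cd²⁺]^1.
From E = E° − (0.0592/n) log Q: log Q = (E° − E)·n/0.0592 = (+2.65 − (+2.679))·2/0.0592 = -0.9797.
So 1·log[Cd²⁺] = 2·log(0.00663) − log Q = -4.3570 − (-0.9797) = -3.3773; [Cd²⁺] = 10^(-3.3773) ≈ 0.00042 M.

0.00042 M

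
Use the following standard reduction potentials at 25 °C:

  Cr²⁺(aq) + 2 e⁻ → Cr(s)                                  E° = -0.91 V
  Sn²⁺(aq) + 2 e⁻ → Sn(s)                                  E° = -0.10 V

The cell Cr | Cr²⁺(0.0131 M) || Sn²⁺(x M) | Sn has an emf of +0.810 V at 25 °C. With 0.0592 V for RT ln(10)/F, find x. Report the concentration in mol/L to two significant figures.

Sn²⁺/Sn is the cathode, Cr²⁺/Cr the anode: E°cell = +0.81 V, n = 2.
Overall reaction: Sn²⁺(aq) + Cr(s) → Sn(s) + Cr²⁺(aq); Q = [Cr²⁺]^1/[Sn²⁺]^1.
From E = E° − (0.0592/n) log Q: log Q = (E° − E)·n/0.0592 = (+0.81 − (+0.810))·2/0.0592 = 0.0000.
So 1·log[Sn²⁺] = 1·log(0.0131) − log Q = -1.8827 − (0.0000) = -1.8827; [Sn²⁺] = 10^(-1.8827) ≈ 0.013 M.

0.013 M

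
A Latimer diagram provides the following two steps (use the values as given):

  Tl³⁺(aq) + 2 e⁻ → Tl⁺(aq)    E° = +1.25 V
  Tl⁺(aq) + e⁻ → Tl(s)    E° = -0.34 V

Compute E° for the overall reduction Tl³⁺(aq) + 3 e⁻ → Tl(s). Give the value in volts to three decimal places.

+0.720 V

Since ΔG° = −nFE° is additive over sequential reductions, n₃E°₃ = n₁E°₁ + n₂E°₂.
E°₃ = (2×+1.25 + 1×-0.34) / 3 = (+2.160) / 3 = +0.720 V.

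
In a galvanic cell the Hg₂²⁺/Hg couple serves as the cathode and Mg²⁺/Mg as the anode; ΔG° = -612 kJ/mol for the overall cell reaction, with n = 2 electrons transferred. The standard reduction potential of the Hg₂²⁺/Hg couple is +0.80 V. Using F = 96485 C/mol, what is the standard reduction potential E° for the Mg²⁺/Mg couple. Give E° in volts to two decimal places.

-2.37 V

E°cell = −ΔG°/(nF) = −(-612×10³)/((2)(96485)) = +3.171 V.
Since Hg₂²⁺/Hg is the cathode and Mg²⁺/Mg the anode, E°cell = E°(Hg₂²⁺/Hg) − E°(Mg²⁺/Mg).
So E°(Mg²⁺/Mg) = E°(Hg₂²⁺/Hg) − E°cell = (+0.80) − (+3.171) = -2.37 V.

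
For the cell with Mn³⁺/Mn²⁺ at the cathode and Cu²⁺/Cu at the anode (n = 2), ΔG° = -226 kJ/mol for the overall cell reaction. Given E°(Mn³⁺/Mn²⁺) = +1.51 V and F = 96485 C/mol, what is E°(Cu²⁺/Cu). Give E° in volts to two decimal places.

E°cell = −ΔG°/(nF) = −(-226×10³)/((2)(96485)) = +1.171 V.
Since Mn³⁺/Mn²⁺ is the cathode and Cu²⁺/Cu the anode, E°cell = E°(Mn³⁺/Mn²⁺) − E°(Cu²⁺/Cu).
So E°(Cu²⁺/Cu) = E°(Mn³⁺/Mn²⁺) − E°cell = (+1.51) − (+1.171) = +0.34 V.

+0.34 V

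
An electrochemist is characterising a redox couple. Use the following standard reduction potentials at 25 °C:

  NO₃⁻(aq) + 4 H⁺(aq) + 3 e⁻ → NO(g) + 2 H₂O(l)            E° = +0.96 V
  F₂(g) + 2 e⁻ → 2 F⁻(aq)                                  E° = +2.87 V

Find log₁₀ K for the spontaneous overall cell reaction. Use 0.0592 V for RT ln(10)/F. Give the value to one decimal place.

193.6

Cathode: F₂/F⁻; anode: NO₃⁻/NO. E°cell = +1.91 V, n = 6.
log K = nE°cell / 0.0592 = (6)(+1.91) / 0.0592 = 193.6.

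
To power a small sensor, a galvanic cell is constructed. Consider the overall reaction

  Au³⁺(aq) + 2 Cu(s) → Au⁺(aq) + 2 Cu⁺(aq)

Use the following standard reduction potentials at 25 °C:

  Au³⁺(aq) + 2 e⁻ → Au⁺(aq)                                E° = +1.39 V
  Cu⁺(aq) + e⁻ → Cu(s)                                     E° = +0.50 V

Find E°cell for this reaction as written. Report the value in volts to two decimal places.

+0.89 V

The Au³⁺/Au⁺ couple has the higher reduction potential, so it is the cathode; Cu⁺/Cu is oxidised at the anode.
E°cell = E°(cathode) − E°(anode) = (+1.39) − (+0.50) = +0.89 V.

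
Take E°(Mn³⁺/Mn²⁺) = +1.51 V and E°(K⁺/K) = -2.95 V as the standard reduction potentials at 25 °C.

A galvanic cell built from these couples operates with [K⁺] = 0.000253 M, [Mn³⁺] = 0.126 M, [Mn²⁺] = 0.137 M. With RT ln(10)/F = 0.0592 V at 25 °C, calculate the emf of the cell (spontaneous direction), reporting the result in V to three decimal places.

Mn³⁺/Mn²⁺ is the cathode (higher E°), K⁺/K the anode: E°cell = +1.51 − (-2.95) = +4.46 V, n = 1.
Overall: Mn³⁺(aq) + K(s) → Mn²⁺(aq) + K⁺(aq)
Q = [Mn²⁺]·[K⁺] / ([Mn³⁺]); log Q = -3.561.
E = E° − (0.0592/n) log Q = +4.46 − (0.0592/1)(-3.561) = +4.671 V.

+4.671 V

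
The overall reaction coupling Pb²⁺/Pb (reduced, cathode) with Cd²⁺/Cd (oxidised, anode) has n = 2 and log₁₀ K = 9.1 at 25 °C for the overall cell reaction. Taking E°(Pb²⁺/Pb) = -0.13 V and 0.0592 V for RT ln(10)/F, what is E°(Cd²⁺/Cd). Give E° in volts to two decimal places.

E°cell = (0.0592/n)·log K = (0.0592/2)(9.1) = +0.269 V.
Since Pb²⁺/Pb is the cathode and Cd²⁺/Cd the anode, E°cell = E°(Pb²⁺/Pb) − E°(Cd²⁺/Cd).
So E°(Cd²⁺/Cd) = E°(Pb²⁺/Pb) − E°cell = (-0.13) − (+0.269) = -0.40 V.

-0.40 V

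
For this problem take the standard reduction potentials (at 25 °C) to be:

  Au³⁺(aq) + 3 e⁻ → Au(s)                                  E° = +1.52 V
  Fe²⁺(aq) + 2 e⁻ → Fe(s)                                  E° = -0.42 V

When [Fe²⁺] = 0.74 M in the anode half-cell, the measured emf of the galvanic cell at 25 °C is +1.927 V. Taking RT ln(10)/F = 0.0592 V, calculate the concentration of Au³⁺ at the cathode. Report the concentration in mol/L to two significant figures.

Au³⁺/Au is the cathode, Fe²⁺/Fe the anode: E°cell = +1.94 V, n = 6.
Overall reaction: 2 Au³⁺(aq) + 3 Fe(s) → 2 Au(s) + 3 Fe²⁺(aq); Q = [Fe²⁺]^3/[Au³⁺]^2.
From E = E° − (0.0592/n) log Q: log Q = (E° − E)·n/0.0592 = (+1.94 − (+1.927))·6/0.0592 = 1.3176.
So 2·log[Au³⁺] = 3·log(0.74) − log Q = -0.3923 − (1.3176) = -1.7099; log[Au³⁺] = -1.7099 / 2 = -0.8549; [Au³⁺] = 10^(-0.8549) ≈ 0.14 M.

0.14 M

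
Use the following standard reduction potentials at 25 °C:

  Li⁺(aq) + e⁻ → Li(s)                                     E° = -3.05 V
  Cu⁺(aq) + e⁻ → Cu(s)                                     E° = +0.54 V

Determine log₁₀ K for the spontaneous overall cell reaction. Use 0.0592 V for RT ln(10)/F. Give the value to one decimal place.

Cathode: Cu⁺/Cu; anode: Li⁺/Li. E°cell = +3.59 V, n = 1.
log K = nE°cell / 0.0592 = (1)(+3.59) / 0.0592 = 60.6.

60.6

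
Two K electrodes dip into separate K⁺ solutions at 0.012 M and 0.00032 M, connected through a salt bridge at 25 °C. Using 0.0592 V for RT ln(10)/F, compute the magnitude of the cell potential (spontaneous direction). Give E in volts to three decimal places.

For a concentration cell E°cell = 0. The 0.012 M side is the cathode (reduction is favoured where [K⁺] is higher).
With n = 1, E = −(0.0592/1) log([K⁺]ₐₙ/[K⁺]꜀ₐₜ) = −(0.0592/1) log(0.00032/0.012) = −(0.0592/1)(-1.574) = +0.093 V.

+0.093 V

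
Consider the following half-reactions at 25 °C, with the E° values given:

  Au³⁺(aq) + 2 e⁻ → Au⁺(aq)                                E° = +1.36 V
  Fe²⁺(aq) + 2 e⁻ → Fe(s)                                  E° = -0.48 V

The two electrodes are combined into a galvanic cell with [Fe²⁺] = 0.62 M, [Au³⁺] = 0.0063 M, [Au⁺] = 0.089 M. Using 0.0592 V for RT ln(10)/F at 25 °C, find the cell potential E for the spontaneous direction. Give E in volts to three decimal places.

Au³⁺/Au⁺ is the cathode (higher E°), Fe²⁺/Fe the anode: E°cell = +1.36 − (-0.48) = +1.84 V, n = 2.
Overall: Au³⁺(aq) + Fe(s) → Au⁺(aq) + Fe²⁺(aq)
Q = [Au⁺]·[Fe²⁺] / ([Au³⁺]); log Q = 0.942.
E = E° − (0.0592/n) log Q = +1.84 − (0.0592/2)(0.942) = +1.812 V.

+1.812 V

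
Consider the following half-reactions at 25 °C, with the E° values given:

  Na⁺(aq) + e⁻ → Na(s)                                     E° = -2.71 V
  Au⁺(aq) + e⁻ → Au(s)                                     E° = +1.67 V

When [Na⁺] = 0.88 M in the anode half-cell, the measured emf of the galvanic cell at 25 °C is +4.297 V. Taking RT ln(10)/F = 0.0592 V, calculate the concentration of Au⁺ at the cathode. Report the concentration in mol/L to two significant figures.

Au⁺/Au is the cathode, Na⁺/Na the anode: E°cell = +4.38 V, n = 1.
Overall reaction: Au⁺(aq) + Na(s) → Au(s) + Na⁺(aq); Q = [Na⁺]^1/[Au⁺]^1.
From E = E° − (0.0592/n) log Q: log Q = (E° − E)·n/0.0592 = (+4.38 − (+4.297))·1/0.0592 = 1.4020.
So 1·log[Au⁺] = 1·log(0.88) − log Q = -0.0555 − (1.4020) = -1.4575; [Au⁺] = 10^(-1.4575) ≈ 0.035 M.

0.035 M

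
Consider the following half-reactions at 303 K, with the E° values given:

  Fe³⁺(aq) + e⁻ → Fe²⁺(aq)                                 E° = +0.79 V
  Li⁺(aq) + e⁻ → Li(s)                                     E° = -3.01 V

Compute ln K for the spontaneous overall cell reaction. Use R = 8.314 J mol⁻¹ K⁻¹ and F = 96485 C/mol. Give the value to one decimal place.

Cathode: Fe³⁺/Fe²⁺; anode: Li⁺/Li. E°cell = (+0.79) − (-3.01) = +3.80 V, with n = 1.
ΔG° = −nFE° = −RT ln K, so ln K = nFE°/(RT) = (1)(96485)(+3.80) / ((8.314)(303)) = 145.543.

145.5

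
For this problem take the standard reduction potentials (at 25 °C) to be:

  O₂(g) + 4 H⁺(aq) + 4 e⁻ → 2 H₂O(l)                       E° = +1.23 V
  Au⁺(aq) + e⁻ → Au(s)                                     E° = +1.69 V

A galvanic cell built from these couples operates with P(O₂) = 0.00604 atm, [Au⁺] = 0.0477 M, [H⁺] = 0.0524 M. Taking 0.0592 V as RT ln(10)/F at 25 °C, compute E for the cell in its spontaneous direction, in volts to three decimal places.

+0.490 V

Au⁺/Au is the cathode (higher E°), O₂/H₂O the anode: E°cell = +1.69 − (+1.23) = +0.46 V, n = 4.
Overall: 4 Au⁺(aq) + 2 H₂O(l) → 4 Au(s) + O₂(g) + 4 H⁺(aq)
Q = P(O₂)·[H⁺]^4 / ([Au⁺]^4); log Q = -2.056.
E = E° − (0.0592/n) log Q = +0.46 − (0.0592/4)(-2.056) = +0.490 V.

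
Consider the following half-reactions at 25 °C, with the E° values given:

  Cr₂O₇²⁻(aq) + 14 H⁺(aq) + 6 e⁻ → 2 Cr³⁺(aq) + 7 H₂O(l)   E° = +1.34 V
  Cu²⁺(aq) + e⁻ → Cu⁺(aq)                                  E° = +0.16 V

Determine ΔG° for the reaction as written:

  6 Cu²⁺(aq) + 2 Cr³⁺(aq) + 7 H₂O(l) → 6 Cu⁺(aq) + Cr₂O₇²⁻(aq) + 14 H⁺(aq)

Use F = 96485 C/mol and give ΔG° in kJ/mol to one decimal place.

As written, Cu²⁺/Cu⁺ is reduced (cathode) and Cr₂O₇²⁻/Cr³⁺ is oxidised (anode), so E°cell = (+0.16) − (+1.34) = -1.18 V.
Balancing electrons gives n = 6.
ΔG° = −nFE° = −(6)(96485)(-1.18) = 683,114 J = +683.1 kJ/mol.

+683.1 kJ/mol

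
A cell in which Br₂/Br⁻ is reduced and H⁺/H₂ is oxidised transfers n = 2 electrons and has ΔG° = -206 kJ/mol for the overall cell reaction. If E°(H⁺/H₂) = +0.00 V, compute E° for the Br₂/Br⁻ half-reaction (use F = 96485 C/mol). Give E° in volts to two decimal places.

+1.07 V

E°cell = −ΔG°/(nF) = −(-206×10³)/((2)(96485)) = +1.068 V.
Since Br₂/Br⁻ is the cathode and H⁺/H₂ the anode, E°cell = E°(Br₂/Br⁻) − E°(H⁺/H₂).
So E°(Br₂/Br⁻) = E°cell + E°(H⁺/H₂) = +1.068 + (+0.00) = +1.07 V.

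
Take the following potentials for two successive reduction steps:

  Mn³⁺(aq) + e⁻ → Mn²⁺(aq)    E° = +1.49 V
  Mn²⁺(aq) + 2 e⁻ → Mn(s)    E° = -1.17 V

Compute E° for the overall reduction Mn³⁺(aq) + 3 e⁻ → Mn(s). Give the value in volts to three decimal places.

Since ΔG° = −nFE° is additive over sequential reductions, n₃E°₃ = n₁E°₁ + n₂E°₂.
E°₃ = (1×+1.49 + 2×-1.17) / 3 = (-0.850) / 3 = -0.283 V.
Simply averaging or adding the two E° values would be wrong; the electron-weighted sum is required.

-0.283 V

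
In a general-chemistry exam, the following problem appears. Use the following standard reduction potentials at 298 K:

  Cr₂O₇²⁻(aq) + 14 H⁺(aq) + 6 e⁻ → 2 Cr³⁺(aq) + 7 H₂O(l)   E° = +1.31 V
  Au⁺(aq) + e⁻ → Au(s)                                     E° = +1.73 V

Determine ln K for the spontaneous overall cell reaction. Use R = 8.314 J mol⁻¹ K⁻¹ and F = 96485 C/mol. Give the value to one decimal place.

Cathode: Au⁺/Au; anode: Cr₂O₇²⁻/Cr³⁺. E°cell = (+1.73) − (+1.31) = +0.42 V, with n = 6.
ΔG° = −nFE° = −RT ln K, so ln K = nFE°/(RT) = (6)(96485)(+0.42) / ((8.314)(298)) = 98.137.

98.1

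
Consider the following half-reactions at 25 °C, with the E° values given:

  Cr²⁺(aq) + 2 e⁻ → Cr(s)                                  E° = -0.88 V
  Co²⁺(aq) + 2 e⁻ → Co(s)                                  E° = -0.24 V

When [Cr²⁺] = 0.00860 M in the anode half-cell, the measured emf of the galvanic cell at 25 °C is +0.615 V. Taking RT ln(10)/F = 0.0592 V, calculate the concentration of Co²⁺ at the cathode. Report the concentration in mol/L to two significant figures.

Co²⁺/Co is the cathode, Cr²⁺/Cr the anode: E°cell = +0.64 V, n = 2.
Overall reaction: Co²⁺(aq) + Cr(s) → Co(s) + Cr²⁺(aq); Q = [Cr²⁺]^1/[Co²⁺]^1.
From E = E° − (0.0592/n) log Q: log Q = (E° − E)·n/0.0592 = (+0.64 − (+0.615))·2/0.0592 = 0.8446.
So 1·log[Co²⁺] = 1·log(0.0086) − log Q = -2.0655 − (0.8446) = -2.9101; [Co²⁺] = 10^(-2.9101) ≈ 0.0012 M.

0.0012 M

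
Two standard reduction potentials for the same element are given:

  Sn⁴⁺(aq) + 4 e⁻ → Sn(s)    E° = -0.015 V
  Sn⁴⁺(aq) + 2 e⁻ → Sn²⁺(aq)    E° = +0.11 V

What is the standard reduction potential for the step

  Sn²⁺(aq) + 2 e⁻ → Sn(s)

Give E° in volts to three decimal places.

-0.140 V

Sequential free energies add, so n₃E°₃ = n₁E°₁ + n₂E°₂.
With n₃ = 4, and the known step contributing 2×(+0.11) V, the unknown satisfies 2·E° = 4×(-0.015) − 2×(+0.11) = -0.280.
E° = -0.280 / 2 = -0.140 V.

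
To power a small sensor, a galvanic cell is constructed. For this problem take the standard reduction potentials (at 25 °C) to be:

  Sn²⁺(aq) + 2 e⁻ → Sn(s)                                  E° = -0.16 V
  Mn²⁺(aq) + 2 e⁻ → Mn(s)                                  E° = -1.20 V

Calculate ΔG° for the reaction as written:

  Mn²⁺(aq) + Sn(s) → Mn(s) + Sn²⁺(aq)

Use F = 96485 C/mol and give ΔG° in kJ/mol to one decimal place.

As written, Mn²⁺/Mn is reduced (cathode) and Sn²⁺/Sn is oxidised (anode), so E°cell = (-1.20) − (-0.16) = -1.04 V.
Balancing electrons gives n = 2.
ΔG° = −nFE° = −(2)(96485)(-1.04) = 200,689 J = +200.7 kJ/mol.

+200.7 kJ/mol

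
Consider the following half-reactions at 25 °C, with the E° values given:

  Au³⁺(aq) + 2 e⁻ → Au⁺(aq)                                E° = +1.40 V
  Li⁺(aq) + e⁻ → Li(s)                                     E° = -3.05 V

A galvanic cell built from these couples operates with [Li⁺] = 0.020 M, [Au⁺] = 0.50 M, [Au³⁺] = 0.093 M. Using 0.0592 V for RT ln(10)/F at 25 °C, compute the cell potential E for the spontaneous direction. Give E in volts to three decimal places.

Au³⁺/Au⁺ is the cathode (higher E°), Li⁺/Li the anode: E°cell = +1.40 − (-3.05) = +4.45 V, n = 2.
Overall: Au³⁺(aq) + 2 Li(s) → Au⁺(aq) + 2 Li⁺(aq)
Q = [Au⁺]·[Li⁺]^2 / ([Au³⁺]); log Q = -2.667.
E = E° − (0.0592/n) log Q = +4.45 − (0.0592/2)(-2.667) = +4.529 V.

+4.529 V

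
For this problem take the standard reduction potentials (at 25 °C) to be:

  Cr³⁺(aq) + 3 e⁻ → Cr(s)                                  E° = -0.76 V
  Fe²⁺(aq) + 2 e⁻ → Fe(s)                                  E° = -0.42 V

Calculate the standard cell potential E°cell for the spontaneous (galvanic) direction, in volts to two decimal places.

+0.34 V

The Fe²⁺/Fe couple has the higher reduction potential, so it is the cathode; Cr³⁺/Cr is oxidised at the anode.
E°cell = E°(cathode) − E°(anode) = (-0.42) − (-0.76) = +0.34 V.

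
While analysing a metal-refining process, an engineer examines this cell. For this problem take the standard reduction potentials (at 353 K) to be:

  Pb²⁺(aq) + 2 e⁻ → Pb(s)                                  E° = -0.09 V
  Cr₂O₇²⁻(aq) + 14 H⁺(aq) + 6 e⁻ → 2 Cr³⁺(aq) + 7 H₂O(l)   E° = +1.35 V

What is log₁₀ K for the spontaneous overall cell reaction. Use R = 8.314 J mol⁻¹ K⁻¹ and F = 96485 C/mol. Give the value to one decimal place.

Cathode: Cr₂O₇²⁻/Cr³⁺; anode: Pb²⁺/Pb. E°cell = (+1.35) − (-0.09) = +1.44 V, with n = 6.
ΔG° = −nFE° = −RT ln K, so ln K = nFE°/(RT) = (6)(96485)(+1.44) / ((8.314)(353)) = 284.046.
log₁₀ K = 284.046 / ln 10 = 123.4.

123.4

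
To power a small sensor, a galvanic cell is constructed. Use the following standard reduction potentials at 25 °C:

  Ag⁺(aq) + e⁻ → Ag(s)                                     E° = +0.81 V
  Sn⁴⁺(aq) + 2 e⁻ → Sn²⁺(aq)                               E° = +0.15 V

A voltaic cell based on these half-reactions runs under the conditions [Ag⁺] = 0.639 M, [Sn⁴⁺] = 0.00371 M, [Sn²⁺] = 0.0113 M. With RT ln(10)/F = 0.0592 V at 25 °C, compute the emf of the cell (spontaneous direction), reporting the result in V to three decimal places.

+0.663 V

Ag⁺/Ag is the cathode (higher E°), Sn⁴⁺/Sn²⁺ the anode: E°cell = +0.81 − (+0.15) = +0.66 V, n = 2.
Overall: 2 Ag⁺(aq) + Sn²⁺(aq) → 2 Ag(s) + Sn⁴⁺(aq)
Q = [Sn⁴⁺] / ([Ag⁺]^2·[Sn²⁺]); log Q = -0.095.
E = E° − (0.0592/n) log Q = +0.66 − (0.0592/2)(-0.095) = +0.663 V.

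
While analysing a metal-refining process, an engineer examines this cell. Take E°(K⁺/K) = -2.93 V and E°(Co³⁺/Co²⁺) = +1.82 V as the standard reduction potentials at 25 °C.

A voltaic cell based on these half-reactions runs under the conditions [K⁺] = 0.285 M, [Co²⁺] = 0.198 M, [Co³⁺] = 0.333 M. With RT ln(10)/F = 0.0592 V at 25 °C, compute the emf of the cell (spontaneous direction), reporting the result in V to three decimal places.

+4.796 V

Co³⁺/Co²⁺ is the cathode (higher E°), K⁺/K the anode: E°cell = +1.82 − (-2.93) = +4.75 V, n = 1.
Overall: Co³⁺(aq) + K(s) → Co²⁺(aq) + K⁺(aq)
Q = [Co²⁺]·[K⁺] / ([Co³⁺]); log Q = -0.771.
E = E° − (0.0592/n) log Q = +4.75 − (0.0592/1)(-0.771) = +4.796 V.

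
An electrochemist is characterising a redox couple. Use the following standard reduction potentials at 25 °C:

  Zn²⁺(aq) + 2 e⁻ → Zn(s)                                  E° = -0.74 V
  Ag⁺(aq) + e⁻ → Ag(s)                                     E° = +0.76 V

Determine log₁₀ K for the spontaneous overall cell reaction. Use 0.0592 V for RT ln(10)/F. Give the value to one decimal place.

50.7

Cathode: Ag⁺/Ag; anode: Zn²⁺/Zn. E°cell = +1.50 V, n = 2.
log K = nE°cell / 0.0592 = (2)(+1.50) / 0.0592 = 50.7.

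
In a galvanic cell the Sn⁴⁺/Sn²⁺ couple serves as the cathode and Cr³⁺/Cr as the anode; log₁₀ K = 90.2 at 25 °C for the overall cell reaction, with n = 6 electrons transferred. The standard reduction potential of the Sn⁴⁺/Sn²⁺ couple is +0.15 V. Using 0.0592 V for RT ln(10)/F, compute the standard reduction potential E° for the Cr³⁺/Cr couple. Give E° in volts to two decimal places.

E°cell = (0.0592/n)·log K = (0.0592/6)(90.2) = +0.890 V.
Since Sn⁴⁺/Sn²⁺ is the cathode and Cr³⁺/Cr the anode, E°cell = E°(Sn⁴⁺/Sn²⁺) − E°(Cr³⁺/Cr).
So E°(Cr³⁺/Cr) = E°(Sn⁴⁺/Sn²⁺) − E°cell = (+0.15) − (+0.890) = -0.74 V.

-0.74 V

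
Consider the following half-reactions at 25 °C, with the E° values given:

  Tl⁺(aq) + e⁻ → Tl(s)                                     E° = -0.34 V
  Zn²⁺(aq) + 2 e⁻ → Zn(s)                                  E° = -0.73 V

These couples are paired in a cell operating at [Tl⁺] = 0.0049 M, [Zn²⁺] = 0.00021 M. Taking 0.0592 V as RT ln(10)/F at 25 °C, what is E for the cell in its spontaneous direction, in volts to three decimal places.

Tl⁺/Tl is the cathode (higher E°), Zn²⁺/Zn the anode: E°cell = -0.34 − (-0.73) = +0.39 V, n = 2.
Overall: 2 Tl⁺(aq) + Zn(s) → 2 Tl(s) + Zn²⁺(aq)
Q = [Zn²⁺] / ([Tl⁺]^2); log Q = 0.942.
E = E° − (0.0592/n) log Q = +0.39 − (0.0592/2)(0.942) = +0.362 V.

+0.362 V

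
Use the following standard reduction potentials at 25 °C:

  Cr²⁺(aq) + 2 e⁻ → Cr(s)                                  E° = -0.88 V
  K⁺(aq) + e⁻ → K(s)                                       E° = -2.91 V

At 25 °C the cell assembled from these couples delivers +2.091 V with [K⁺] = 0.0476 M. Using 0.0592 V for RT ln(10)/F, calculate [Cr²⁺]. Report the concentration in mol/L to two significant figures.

0.26 M

Cr²⁺/Cr is the cathode, K⁺/K the anode: E°cell = +2.03 V, n = 2.
Overall reaction: Cr²⁺(aq) + 2 K(s) → Cr(s) + 2 K⁺(aq); Q = [K⁺]^2/[Cr²⁺]^1.
From E = E° − (0.0592/n) log Q: log Q = (E° − E)·n/0.0592 = (+2.03 − (+2.091))·2/0.0592 = -2.0608.
So 1·log[Cr²⁺] = 2·log(0.0476) − log Q = -2.6448 − (-2.0608) = -0.5840; [Cr²⁺] = 10^(-0.5840) ≈ 0.26 M.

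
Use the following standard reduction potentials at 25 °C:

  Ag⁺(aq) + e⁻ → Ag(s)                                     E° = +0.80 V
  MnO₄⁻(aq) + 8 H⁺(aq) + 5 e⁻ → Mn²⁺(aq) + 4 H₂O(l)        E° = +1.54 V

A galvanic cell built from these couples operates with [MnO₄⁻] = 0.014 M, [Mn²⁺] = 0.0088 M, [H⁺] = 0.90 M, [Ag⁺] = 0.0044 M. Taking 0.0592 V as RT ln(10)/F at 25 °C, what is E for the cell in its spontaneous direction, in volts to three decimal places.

MnO₄⁻/Mn²⁺ is the cathode (higher E°), Ag⁺/Ag the anode: E°cell = +1.54 − (+0.80) = +0.74 V, n = 5.
Overall: MnO₄⁻(aq) + 8 H⁺(aq) + 5 Ag(s) → Mn²⁺(aq) + 4 H₂O(l) + 5 Ag⁺(aq)
Q = [Mn²⁺]·[Ag⁺]^5 / ([MnO₄⁻]·[H⁺]^8); log Q = -11.618.
E = E° − (0.0592/n) log Q = +0.74 − (0.0592/5)(-11.618) = +0.878 V.

+0.878 V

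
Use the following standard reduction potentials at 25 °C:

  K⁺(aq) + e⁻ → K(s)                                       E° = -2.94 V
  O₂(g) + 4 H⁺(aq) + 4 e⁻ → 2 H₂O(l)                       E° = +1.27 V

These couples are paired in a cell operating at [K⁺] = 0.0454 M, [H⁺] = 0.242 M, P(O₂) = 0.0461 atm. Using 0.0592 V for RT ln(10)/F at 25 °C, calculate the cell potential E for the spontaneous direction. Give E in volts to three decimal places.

+4.233 V

O₂/H₂O is the cathode (higher E°), K⁺/K the anode: E°cell = +1.27 − (-2.94) = +4.21 V, n = 4.
Overall: O₂(g) + 4 H⁺(aq) + 4 K(s) → 2 H₂O(l) + 4 K⁺(aq)
Q = [K⁺]^4 / (P(O₂)·[H⁺]^4); log Q = -1.571.
E = E° − (0.0592/n) log Q = +4.21 − (0.0592/4)(-1.571) = +4.233 V.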